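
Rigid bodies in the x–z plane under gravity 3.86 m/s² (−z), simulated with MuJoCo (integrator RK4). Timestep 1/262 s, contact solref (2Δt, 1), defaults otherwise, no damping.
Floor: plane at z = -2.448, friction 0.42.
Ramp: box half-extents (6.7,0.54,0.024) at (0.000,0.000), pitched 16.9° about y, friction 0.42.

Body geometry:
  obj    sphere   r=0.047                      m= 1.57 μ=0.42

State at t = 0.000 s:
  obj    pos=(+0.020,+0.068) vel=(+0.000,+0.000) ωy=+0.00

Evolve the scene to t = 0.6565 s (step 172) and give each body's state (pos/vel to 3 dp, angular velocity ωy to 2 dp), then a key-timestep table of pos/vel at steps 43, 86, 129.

State at t = 0.6565 s:
  obj    pos=(+0.185,+0.018) vel=(+0.503,-0.153) ωy=+11.19

Key-timestep trajectory:
   step    t(s)  obj.x    obj.z    obj.vx   obj.vz 
     43  0.1641   +0.030  +0.065  +0.126  -0.038
     86  0.3282   +0.061  +0.056  +0.252  -0.076
    129  0.4924   +0.113  +0.040  +0.378  -0.115


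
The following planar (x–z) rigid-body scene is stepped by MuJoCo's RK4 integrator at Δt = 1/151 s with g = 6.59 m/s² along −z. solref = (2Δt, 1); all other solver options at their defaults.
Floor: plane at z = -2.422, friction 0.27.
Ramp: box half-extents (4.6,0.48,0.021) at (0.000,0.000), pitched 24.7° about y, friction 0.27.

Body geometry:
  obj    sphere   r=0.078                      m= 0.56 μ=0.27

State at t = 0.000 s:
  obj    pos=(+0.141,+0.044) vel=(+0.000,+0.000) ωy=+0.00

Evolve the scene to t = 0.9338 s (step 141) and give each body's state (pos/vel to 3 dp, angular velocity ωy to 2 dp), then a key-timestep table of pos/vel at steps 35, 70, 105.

State at t = 0.9338 s:
  obj    pos=(+0.920,-0.314) vel=(+1.669,-0.768) ωy=+23.54

Key-timestep trajectory:
   step    t(s)  obj.x    obj.z    obj.vx   obj.vz 
     35  0.2318   +0.189  +0.022  +0.414  -0.191
     70  0.4636   +0.333  -0.044  +0.829  -0.381
    105  0.6954   +0.573  -0.155  +1.243  -0.572


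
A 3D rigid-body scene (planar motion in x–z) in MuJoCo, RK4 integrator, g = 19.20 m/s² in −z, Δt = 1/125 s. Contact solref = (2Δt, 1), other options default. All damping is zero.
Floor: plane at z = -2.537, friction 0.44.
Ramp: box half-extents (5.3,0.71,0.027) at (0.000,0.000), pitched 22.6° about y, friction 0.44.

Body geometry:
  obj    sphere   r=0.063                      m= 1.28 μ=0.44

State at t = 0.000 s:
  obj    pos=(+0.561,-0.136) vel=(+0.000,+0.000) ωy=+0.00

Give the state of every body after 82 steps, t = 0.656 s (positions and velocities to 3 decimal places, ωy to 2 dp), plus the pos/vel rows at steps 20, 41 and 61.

State at t = 0.656 s:
  obj    pos=(+1.608,-0.572) vel=(+3.191,-1.328) ωy=+54.86

Key-timestep trajectory:
   step    t(s)  obj.x    obj.z    obj.vx   obj.vz 
     20  0.1600   +0.623  -0.162  +0.779  -0.324
     41  0.3280   +0.823  -0.245  +1.596  -0.664
     61  0.4880   +1.140  -0.377  +2.374  -0.988


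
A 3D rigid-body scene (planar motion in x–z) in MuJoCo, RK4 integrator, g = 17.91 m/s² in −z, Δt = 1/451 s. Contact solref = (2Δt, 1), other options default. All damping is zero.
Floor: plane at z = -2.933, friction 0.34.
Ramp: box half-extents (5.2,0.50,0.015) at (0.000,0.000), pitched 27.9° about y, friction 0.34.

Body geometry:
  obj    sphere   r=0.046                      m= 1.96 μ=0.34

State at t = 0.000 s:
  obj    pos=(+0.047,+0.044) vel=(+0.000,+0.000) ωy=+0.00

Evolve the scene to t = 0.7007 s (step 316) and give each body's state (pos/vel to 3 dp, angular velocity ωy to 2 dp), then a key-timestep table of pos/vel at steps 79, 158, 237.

State at t = 0.7007 s:
  obj    pos=(+1.346,-0.644) vel=(+3.707,-1.963) ωy=+91.17

Key-timestep trajectory:
   step    t(s)  obj.x    obj.z    obj.vx   obj.vz 
     79  0.1752   +0.128  +0.001  +0.927  -0.491
    158  0.3503   +0.372  -0.128  +1.854  -0.981
    237  0.5255   +0.778  -0.343  +2.780  -1.472


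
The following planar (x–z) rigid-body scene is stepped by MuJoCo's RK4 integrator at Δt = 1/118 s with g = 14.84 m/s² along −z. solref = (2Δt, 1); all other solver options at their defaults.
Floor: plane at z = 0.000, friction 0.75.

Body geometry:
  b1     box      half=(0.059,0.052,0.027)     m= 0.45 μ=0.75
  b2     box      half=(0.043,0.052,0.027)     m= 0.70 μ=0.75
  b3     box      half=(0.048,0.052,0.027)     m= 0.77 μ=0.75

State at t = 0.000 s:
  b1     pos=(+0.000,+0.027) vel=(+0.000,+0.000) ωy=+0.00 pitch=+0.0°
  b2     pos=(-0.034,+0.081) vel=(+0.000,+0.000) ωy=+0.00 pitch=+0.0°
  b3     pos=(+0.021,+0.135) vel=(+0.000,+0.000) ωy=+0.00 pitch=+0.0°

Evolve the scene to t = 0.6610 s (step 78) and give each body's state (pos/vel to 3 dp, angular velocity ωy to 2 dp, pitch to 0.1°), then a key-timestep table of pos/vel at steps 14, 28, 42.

State at t = 0.6610 s:
  b1     pos=(+0.000,+0.027) vel=(+0.000,+0.000) ωy=+0.00 pitch=+0.0°
  b2     pos=(-0.035,+0.081) vel=(+0.000,+0.000) ωy=+0.00 pitch=-0.1°
  b3     pos=(+0.131,+0.027) vel=(+0.000,+0.000) ωy=+0.00 pitch=+180.0°

Key-timestep trajectory:
   step    t(s)  b1.x    b1.z    b1.vx   b1.vz   b2.x    b2.z    b2.vx   b2.vz   b3.x    b3.z    b3.vx   b3.vz 
     14  0.1186   +0.000  +0.027  +0.000  +0.001   -0.034  +0.081  -0.001  +0.003   +0.038  +0.117  +0.233  -0.512
     28  0.2373   +0.000  +0.027  -0.001  +0.001   -0.034  +0.081  -0.002  +0.001   +0.087  +0.093  +0.528  -0.389
     42  0.3559   +0.000  +0.027  +0.000  +0.000   -0.035  +0.081  +0.000  +0.000   +0.133  +0.022  -0.061  +0.175


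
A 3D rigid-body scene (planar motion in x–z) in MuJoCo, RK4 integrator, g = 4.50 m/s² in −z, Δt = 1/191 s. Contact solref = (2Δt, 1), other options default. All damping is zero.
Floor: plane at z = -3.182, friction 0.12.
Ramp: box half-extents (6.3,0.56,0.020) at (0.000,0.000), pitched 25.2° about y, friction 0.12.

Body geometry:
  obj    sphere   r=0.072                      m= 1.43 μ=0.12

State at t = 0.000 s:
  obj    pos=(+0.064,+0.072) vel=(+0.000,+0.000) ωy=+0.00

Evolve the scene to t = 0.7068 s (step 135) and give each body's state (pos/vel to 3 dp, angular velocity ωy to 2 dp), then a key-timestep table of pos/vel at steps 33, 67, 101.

State at t = 0.7068 s:
  obj    pos=(+0.387,-0.080) vel=(+0.914,-0.427) ωy=+12.00

Key-timestep trajectory:
   step    t(s)  obj.x    obj.z    obj.vx   obj.vz 
     33  0.1728   +0.083  +0.063  +0.222  -0.109
     67  0.3508   +0.143  +0.034  +0.453  -0.214
    101  0.5288   +0.244  -0.013  +0.685  -0.316


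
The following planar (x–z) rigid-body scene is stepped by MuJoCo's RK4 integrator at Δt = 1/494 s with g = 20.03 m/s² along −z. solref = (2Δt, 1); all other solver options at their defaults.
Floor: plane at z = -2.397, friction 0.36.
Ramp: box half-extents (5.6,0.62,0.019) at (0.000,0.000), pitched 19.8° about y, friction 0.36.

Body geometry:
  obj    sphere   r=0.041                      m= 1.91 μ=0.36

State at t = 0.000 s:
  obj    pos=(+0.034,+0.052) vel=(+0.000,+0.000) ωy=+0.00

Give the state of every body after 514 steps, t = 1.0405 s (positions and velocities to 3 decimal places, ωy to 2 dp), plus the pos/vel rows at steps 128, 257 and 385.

State at t = 1.0405 s:
  obj    pos=(+2.502,-0.837) vel=(+4.744,-1.708) ωy=+122.98

Key-timestep trajectory:
   step    t(s)  obj.x    obj.z    obj.vx   obj.vz 
    128  0.2591   +0.187  -0.004  +1.182  -0.425
    257  0.5202   +0.651  -0.171  +2.372  -0.854
    385  0.7794   +1.419  -0.447  +3.554  -1.279


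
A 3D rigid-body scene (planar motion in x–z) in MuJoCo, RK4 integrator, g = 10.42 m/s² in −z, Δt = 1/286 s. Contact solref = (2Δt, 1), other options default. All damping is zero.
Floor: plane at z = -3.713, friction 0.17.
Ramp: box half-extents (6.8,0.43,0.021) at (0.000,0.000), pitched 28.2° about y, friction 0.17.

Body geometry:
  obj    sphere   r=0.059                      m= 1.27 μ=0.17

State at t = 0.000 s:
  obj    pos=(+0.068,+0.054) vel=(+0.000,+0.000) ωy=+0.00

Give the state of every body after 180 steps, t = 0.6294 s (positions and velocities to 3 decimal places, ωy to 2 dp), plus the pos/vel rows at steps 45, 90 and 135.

State at t = 0.6294 s:
  obj    pos=(+0.682,-0.275) vel=(+1.951,-1.046) ωy=+37.51

Key-timestep trajectory:
   step    t(s)  obj.x    obj.z    obj.vx   obj.vz 
     45  0.1573   +0.107  +0.034  +0.488  -0.262
     90  0.3147   +0.222  -0.028  +0.976  -0.523
    135  0.4720   +0.414  -0.131  +1.463  -0.785


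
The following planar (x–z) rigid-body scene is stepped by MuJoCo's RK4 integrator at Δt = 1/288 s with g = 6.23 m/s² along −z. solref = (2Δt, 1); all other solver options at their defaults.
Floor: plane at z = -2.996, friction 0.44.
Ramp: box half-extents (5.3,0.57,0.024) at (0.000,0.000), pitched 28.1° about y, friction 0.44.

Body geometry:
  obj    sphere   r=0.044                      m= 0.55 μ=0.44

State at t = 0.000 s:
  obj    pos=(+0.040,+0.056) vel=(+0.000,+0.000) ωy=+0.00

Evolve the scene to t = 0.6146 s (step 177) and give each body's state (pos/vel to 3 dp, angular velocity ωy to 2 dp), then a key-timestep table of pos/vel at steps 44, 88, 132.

State at t = 0.6146 s:
  obj    pos=(+0.389,-0.131) vel=(+1.136,-0.607) ωy=+29.27

Key-timestep trajectory:
   step    t(s)  obj.x    obj.z    obj.vx   obj.vz 
     44  0.1528   +0.062  +0.044  +0.283  -0.151
     88  0.3056   +0.126  +0.010  +0.565  -0.302
    132  0.4583   +0.234  -0.048  +0.847  -0.453


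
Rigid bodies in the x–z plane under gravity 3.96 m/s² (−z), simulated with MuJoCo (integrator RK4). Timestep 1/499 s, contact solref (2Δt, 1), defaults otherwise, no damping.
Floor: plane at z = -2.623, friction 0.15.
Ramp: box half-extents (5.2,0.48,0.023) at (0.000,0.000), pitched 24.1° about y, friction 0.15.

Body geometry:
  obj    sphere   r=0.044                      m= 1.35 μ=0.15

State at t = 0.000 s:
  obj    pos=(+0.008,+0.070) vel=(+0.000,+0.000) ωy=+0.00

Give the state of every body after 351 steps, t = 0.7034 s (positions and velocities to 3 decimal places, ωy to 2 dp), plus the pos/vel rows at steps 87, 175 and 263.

State at t = 0.7034 s:
  obj    pos=(+0.269,-0.047) vel=(+0.742,-0.332) ωy=+18.46

Key-timestep trajectory:
   step    t(s)  obj.x    obj.z    obj.vx   obj.vz 
     87  0.1743   +0.024  +0.063  +0.184  -0.082
    175  0.3507   +0.073  +0.041  +0.370  -0.165
    263  0.5271   +0.154  +0.004  +0.556  -0.249


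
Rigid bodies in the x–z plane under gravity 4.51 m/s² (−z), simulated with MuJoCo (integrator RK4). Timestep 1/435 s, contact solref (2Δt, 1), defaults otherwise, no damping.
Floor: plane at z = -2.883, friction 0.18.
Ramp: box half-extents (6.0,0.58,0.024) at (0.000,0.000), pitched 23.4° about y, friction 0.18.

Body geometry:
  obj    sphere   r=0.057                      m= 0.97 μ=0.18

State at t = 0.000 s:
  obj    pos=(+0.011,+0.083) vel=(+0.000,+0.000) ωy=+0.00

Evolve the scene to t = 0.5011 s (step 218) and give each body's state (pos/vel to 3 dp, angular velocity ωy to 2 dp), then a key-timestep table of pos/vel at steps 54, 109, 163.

State at t = 0.5011 s:
  obj    pos=(+0.159,+0.020) vel=(+0.588,-0.255) ωy=+11.25

Key-timestep trajectory:
   step    t(s)  obj.x    obj.z    obj.vx   obj.vz 
     54  0.1241   +0.020  +0.079  +0.146  -0.063
    109  0.2506   +0.048  +0.067  +0.294  -0.127
    163  0.3747   +0.094  +0.048  +0.440  -0.190


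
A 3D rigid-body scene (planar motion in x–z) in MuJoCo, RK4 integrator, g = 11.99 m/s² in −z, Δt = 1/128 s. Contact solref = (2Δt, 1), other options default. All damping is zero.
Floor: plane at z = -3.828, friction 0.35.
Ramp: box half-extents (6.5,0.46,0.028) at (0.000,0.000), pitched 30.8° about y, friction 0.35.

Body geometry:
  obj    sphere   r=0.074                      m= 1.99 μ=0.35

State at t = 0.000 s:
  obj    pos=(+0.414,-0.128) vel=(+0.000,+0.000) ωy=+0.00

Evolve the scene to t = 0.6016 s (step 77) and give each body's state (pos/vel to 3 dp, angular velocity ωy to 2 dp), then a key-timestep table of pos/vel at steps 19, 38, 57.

State at t = 0.6016 s:
  obj    pos=(+1.096,-0.534) vel=(+2.266,-1.351) ωy=+35.63

Key-timestep trajectory:
   step    t(s)  obj.x    obj.z    obj.vx   obj.vz 
     19  0.1484   +0.456  -0.153  +0.559  -0.333
     38  0.2969   +0.580  -0.227  +1.118  -0.667
     57  0.4453   +0.788  -0.351  +1.678  -1.000


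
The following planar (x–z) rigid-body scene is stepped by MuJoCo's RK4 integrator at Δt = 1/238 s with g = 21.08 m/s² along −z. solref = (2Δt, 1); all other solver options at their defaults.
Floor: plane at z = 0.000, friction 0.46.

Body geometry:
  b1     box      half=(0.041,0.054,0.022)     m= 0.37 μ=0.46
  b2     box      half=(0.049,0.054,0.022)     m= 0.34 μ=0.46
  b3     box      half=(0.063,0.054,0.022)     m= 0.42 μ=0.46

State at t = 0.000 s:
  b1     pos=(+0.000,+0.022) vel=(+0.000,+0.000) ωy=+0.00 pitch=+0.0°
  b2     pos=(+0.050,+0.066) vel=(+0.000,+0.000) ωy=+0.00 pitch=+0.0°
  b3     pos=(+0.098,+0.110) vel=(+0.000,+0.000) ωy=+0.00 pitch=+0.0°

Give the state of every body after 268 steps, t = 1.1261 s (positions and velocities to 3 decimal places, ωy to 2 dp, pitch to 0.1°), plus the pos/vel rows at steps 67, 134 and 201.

State at t = 1.1261 s:
  b1     pos=(-0.001,+0.022) vel=(-0.001,+0.000) ωy=+0.00 pitch=+0.0°
  b2     pos=(+0.063,+0.051) vel=(+0.000,+0.000) ωy=-0.03 pitch=+47.9°
  b3     pos=(+0.123,+0.059) vel=(+0.000,+0.000) ωy=-0.01 pitch=+42.6°

Key-timestep trajectory:
   step    t(s)  b1.x    b1.z    b1.vx   b1.vz   b2.x    b2.z    b2.vx   b2.vz   b3.x    b3.z    b3.vx   b3.vz 
     67  0.2815   -0.001  +0.022  -0.001  +0.000   +0.063  +0.051  +0.000  +0.000   +0.123  +0.059  +0.000  +0.000
    134  0.5630   -0.001  +0.022  -0.001  +0.000   +0.063  +0.051  +0.000  +0.000   +0.123  +0.059  +0.000  +0.000
    201  0.8445   -0.001  +0.022  -0.001  +0.000   +0.063  +0.051  +0.000  +0.000   +0.123  +0.059  +0.000  +0.000


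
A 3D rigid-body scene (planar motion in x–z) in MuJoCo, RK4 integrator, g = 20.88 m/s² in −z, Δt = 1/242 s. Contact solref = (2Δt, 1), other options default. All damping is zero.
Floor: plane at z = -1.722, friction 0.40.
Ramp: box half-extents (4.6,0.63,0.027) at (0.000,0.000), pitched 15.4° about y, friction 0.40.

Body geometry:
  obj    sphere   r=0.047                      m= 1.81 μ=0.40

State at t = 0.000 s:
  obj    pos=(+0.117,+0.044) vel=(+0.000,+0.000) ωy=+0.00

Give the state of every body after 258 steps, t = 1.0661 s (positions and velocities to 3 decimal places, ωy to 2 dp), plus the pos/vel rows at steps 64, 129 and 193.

State at t = 1.0661 s:
  obj    pos=(+2.287,-0.553) vel=(+4.071,-1.121) ωy=+89.83

Key-timestep trajectory:
   step    t(s)  obj.x    obj.z    obj.vx   obj.vz 
     64  0.2645   +0.251  +0.008  +1.010  -0.278
    129  0.5331   +0.660  -0.105  +2.035  -0.561
    193  0.7975   +1.331  -0.290  +3.045  -0.839


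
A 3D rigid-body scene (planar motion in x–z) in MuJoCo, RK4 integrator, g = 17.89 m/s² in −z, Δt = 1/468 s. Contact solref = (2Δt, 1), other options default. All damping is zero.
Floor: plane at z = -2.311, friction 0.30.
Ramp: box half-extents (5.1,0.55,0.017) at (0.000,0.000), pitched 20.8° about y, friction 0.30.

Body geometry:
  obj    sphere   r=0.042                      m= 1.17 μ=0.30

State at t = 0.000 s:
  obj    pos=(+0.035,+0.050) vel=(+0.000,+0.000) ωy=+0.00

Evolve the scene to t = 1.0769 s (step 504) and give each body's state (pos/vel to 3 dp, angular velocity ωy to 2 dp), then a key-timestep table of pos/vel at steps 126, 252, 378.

State at t = 1.0769 s:
  obj    pos=(+2.495,-0.885) vel=(+4.568,-1.735) ωy=+116.35

Key-timestep trajectory:
   step    t(s)  obj.x    obj.z    obj.vx   obj.vz 
    126  0.2692   +0.189  -0.009  +1.142  -0.434
    252  0.5385   +0.650  -0.184  +2.284  -0.868
    378  0.8077   +1.419  -0.476  +3.426  -1.302


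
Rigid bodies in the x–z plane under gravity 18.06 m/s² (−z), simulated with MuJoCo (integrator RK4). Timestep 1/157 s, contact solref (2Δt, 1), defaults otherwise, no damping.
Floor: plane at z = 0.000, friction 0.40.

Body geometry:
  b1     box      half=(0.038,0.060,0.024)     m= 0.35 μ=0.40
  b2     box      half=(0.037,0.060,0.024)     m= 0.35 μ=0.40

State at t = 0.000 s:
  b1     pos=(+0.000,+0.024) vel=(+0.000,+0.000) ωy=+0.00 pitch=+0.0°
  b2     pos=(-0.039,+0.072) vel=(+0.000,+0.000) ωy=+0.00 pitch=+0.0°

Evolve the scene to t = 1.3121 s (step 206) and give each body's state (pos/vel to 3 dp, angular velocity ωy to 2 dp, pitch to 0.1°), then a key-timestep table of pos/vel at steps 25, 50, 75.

State at t = 1.3121 s:
  b1     pos=(+0.000,+0.024) vel=(+0.000,+0.000) ωy=+0.00 pitch=+0.0°
  b2     pos=(-0.075,+0.037) vel=(+0.000,+0.000) ωy=+0.00 pitch=-90.0°

Key-timestep trajectory:
   step    t(s)  b1.x    b1.z    b1.vx   b1.vz   b2.x    b2.z    b2.vx   b2.vz 
     25  0.1592   +0.000  +0.024  +0.001  +0.000   -0.048  +0.070  -0.174  -0.065
     50  0.3185   +0.000  +0.024  +0.000  +0.000   -0.090  +0.043  -0.101  +0.030
     75  0.4777   +0.000  +0.024  +0.000  +0.000   -0.075  +0.037  +0.288  -0.115


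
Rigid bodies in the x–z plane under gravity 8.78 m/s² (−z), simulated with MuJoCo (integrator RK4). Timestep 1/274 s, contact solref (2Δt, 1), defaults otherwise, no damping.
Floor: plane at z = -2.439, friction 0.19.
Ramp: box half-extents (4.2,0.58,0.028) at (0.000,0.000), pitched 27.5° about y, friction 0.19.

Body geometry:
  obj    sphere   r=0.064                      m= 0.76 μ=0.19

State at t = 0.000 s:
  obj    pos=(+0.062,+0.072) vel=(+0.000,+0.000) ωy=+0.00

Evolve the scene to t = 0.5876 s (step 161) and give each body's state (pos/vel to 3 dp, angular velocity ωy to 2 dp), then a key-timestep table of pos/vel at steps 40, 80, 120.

State at t = 0.5876 s:
  obj    pos=(+0.505,-0.159) vel=(+1.509,-0.786) ωy=+26.58

Key-timestep trajectory:
   step    t(s)  obj.x    obj.z    obj.vx   obj.vz 
     40  0.1460   +0.089  +0.057  +0.375  -0.195
     80  0.2920   +0.171  +0.014  +0.750  -0.390
    120  0.4380   +0.308  -0.057  +1.125  -0.586


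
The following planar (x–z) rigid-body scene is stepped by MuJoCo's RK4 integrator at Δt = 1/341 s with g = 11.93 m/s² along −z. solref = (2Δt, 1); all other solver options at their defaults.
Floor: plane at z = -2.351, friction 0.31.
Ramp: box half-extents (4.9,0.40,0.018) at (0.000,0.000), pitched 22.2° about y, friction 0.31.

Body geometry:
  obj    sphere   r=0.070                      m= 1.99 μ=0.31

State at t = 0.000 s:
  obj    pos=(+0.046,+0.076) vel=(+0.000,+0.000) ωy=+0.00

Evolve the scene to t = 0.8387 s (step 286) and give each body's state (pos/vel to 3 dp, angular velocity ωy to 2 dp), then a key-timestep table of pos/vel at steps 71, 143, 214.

State at t = 0.8387 s:
  obj    pos=(+1.095,-0.352) vel=(+2.500,-1.020) ωy=+38.57

Key-timestep trajectory:
   step    t(s)  obj.x    obj.z    obj.vx   obj.vz 
     71  0.2082   +0.111  +0.050  +0.621  -0.253
    143  0.4194   +0.308  -0.031  +1.250  -0.510
    214  0.6276   +0.633  -0.163  +1.871  -0.763


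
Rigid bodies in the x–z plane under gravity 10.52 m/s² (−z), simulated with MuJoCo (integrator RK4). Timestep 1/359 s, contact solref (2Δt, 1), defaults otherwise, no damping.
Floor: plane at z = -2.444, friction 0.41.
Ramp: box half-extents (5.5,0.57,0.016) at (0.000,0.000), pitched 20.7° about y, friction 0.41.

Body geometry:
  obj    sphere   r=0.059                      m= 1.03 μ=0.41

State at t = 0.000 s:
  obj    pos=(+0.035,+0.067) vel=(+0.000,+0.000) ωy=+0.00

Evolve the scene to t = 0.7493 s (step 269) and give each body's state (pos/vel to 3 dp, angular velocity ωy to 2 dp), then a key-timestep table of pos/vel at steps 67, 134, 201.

State at t = 0.7493 s:
  obj    pos=(+0.733,-0.197) vel=(+1.862,-0.704) ωy=+33.73

Key-timestep trajectory:
   step    t(s)  obj.x    obj.z    obj.vx   obj.vz 
     67  0.1866   +0.078  +0.051  +0.464  -0.175
    134  0.3733   +0.208  +0.002  +0.927  -0.350
    201  0.5599   +0.424  -0.080  +1.391  -0.526


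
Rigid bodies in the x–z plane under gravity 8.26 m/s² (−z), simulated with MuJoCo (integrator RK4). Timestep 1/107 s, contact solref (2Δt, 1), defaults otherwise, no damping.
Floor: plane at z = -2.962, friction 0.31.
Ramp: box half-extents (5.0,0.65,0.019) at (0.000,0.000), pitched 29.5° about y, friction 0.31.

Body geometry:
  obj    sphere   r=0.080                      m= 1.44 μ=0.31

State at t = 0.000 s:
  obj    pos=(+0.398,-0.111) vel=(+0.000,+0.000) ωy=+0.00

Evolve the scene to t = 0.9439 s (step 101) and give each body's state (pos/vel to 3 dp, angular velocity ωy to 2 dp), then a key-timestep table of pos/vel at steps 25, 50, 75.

State at t = 0.9439 s:
  obj    pos=(+1.525,-0.749) vel=(+2.387,-1.350) ωy=+34.27

Key-timestep trajectory:
   step    t(s)  obj.x    obj.z    obj.vx   obj.vz 
     25  0.2336   +0.467  -0.150  +0.591  -0.334
     50  0.4673   +0.674  -0.268  +1.182  -0.669
     75  0.7009   +1.019  -0.463  +1.773  -1.003


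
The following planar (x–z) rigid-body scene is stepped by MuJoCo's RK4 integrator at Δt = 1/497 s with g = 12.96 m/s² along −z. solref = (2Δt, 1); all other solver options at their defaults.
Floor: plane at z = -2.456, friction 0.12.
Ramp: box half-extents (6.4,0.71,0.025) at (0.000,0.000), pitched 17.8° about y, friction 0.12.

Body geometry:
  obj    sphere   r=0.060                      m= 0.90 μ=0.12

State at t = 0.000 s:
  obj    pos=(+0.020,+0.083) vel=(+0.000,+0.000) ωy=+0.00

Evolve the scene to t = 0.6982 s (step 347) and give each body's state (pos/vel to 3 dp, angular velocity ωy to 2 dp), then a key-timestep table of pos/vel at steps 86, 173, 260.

State at t = 0.6982 s:
  obj    pos=(+0.677,-0.128) vel=(+1.881,-0.604) ωy=+32.92

Key-timestep trajectory:
   step    t(s)  obj.x    obj.z    obj.vx   obj.vz 
     86  0.1730   +0.060  +0.070  +0.466  -0.150
    173  0.3481   +0.183  +0.030  +0.938  -0.301
    260  0.5231   +0.389  -0.036  +1.410  -0.453


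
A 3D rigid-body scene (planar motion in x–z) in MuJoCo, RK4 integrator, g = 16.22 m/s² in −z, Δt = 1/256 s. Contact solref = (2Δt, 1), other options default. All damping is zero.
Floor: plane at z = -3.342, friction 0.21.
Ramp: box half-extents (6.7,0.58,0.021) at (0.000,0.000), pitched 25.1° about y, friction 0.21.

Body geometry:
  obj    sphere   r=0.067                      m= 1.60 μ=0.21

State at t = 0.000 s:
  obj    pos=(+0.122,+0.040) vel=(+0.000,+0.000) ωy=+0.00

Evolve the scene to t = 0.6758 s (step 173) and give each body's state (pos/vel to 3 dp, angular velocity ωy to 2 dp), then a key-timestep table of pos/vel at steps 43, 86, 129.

State at t = 0.6758 s:
  obj    pos=(+1.138,-0.436) vel=(+3.008,-1.409) ωy=+49.56

Key-timestep trajectory:
   step    t(s)  obj.x    obj.z    obj.vx   obj.vz 
     43  0.1680   +0.185  +0.011  +0.748  -0.350
     86  0.3359   +0.373  -0.078  +1.495  -0.701
    129  0.5039   +0.687  -0.225  +2.243  -1.051


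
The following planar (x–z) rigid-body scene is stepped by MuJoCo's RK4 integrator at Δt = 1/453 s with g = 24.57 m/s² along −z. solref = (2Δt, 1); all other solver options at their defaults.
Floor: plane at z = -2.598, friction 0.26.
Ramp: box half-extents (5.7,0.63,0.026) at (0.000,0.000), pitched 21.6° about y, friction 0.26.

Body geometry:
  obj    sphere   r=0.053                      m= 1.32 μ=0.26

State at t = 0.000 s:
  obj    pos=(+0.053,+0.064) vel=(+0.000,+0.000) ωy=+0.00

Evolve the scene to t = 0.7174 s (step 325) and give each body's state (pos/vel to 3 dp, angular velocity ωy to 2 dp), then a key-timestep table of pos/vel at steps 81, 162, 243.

State at t = 0.7174 s:
  obj    pos=(+1.599,-0.548) vel=(+4.310,-1.706) ωy=+87.45

Key-timestep trajectory:
   step    t(s)  obj.x    obj.z    obj.vx   obj.vz 
     81  0.1788   +0.149  +0.026  +1.074  -0.425
    162  0.3576   +0.437  -0.088  +2.148  -0.851
    243  0.5364   +0.917  -0.278  +3.222  -1.276


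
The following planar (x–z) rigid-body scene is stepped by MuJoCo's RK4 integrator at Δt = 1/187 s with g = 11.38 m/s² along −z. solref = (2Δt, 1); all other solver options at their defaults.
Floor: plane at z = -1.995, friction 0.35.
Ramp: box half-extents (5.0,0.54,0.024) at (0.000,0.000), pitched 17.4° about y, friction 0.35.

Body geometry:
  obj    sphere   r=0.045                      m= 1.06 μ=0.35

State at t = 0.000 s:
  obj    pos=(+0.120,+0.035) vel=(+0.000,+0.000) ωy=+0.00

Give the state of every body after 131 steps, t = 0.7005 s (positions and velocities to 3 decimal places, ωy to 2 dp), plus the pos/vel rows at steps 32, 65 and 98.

State at t = 0.7005 s:
  obj    pos=(+0.689,-0.144) vel=(+1.625,-0.509) ωy=+37.83

Key-timestep trajectory:
   step    t(s)  obj.x    obj.z    obj.vx   obj.vz 
     32  0.1711   +0.154  +0.024  +0.397  -0.124
     65  0.3476   +0.260  -0.009  +0.806  -0.253
     98  0.5241   +0.439  -0.065  +1.216  -0.381


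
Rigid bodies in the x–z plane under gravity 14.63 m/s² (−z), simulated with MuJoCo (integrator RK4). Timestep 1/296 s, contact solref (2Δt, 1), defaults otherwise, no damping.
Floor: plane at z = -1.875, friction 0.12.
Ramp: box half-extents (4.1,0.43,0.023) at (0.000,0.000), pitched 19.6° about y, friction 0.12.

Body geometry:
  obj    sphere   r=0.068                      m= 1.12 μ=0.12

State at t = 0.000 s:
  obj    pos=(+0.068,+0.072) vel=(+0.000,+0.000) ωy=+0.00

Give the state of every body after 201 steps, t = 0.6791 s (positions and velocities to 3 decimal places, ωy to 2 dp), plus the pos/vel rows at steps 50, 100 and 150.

State at t = 0.6791 s:
  obj    pos=(+0.830,-0.199) vel=(+2.243,-0.799) ωy=+35.00

Key-timestep trajectory:
   step    t(s)  obj.x    obj.z    obj.vx   obj.vz 
     50  0.1689   +0.115  +0.056  +0.558  -0.199
    100  0.3378   +0.257  +0.005  +1.116  -0.397
    150  0.5068   +0.492  -0.079  +1.674  -0.596


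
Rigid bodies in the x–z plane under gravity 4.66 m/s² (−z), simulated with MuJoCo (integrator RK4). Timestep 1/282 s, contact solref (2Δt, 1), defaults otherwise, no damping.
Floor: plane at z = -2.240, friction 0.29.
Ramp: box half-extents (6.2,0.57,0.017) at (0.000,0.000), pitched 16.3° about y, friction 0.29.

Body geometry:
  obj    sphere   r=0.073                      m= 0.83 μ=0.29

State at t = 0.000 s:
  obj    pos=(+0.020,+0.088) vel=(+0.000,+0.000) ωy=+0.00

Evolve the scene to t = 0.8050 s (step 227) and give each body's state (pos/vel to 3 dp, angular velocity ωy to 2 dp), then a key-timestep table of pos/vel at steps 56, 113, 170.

State at t = 0.8050 s:
  obj    pos=(+0.311,+0.003) vel=(+0.722,-0.211) ωy=+10.30

Key-timestep trajectory:
   step    t(s)  obj.x    obj.z    obj.vx   obj.vz 
     56  0.1986   +0.038  +0.083  +0.178  -0.052
    113  0.4007   +0.092  +0.067  +0.359  -0.105
    170  0.6028   +0.183  +0.040  +0.541  -0.158


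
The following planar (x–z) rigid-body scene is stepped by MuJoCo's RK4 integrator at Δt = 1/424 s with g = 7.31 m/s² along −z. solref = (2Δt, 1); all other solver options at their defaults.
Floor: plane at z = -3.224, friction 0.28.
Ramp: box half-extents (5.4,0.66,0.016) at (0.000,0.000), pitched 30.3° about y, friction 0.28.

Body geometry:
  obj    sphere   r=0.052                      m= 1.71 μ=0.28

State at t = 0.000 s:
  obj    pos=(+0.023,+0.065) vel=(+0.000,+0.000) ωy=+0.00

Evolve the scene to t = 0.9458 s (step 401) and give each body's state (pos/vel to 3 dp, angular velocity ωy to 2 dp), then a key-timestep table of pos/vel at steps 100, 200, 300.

State at t = 0.9458 s:
  obj    pos=(+1.040,-0.529) vel=(+2.151,-1.257) ωy=+47.91

Key-timestep trajectory:
   step    t(s)  obj.x    obj.z    obj.vx   obj.vz 
    100  0.2358   +0.086  +0.028  +0.537  -0.314
    200  0.4717   +0.276  -0.083  +1.073  -0.627
    300  0.7075   +0.593  -0.267  +1.609  -0.940


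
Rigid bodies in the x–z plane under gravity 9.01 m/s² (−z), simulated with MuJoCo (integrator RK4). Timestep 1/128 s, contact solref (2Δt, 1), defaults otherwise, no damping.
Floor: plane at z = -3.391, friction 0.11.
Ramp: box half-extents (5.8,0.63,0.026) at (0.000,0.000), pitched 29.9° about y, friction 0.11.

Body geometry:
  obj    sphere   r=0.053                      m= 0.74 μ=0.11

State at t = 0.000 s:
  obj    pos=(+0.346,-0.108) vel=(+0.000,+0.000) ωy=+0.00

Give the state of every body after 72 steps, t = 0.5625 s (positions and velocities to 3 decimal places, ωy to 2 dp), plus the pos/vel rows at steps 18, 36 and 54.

State at t = 0.5625 s:
  obj    pos=(+0.844,-0.394) vel=(+1.765,-1.031) ωy=+22.71

Key-timestep trajectory:
   step    t(s)  obj.x    obj.z    obj.vx   obj.vz 
     18  0.1406   +0.377  -0.126  +0.443  -0.255
     36  0.2812   +0.471  -0.180  +0.889  -0.501
     54  0.4219   +0.626  -0.269  +1.328  -0.765


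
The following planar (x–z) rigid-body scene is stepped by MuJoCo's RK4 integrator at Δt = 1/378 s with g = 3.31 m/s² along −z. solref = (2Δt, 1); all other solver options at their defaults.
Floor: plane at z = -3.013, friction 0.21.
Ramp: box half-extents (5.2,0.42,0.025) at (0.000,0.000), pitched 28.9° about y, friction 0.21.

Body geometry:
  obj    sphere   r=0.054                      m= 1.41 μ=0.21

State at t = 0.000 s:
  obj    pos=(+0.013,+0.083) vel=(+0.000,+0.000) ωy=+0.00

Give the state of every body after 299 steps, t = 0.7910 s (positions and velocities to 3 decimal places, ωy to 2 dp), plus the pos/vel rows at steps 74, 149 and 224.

State at t = 0.7910 s:
  obj    pos=(+0.326,-0.090) vel=(+0.791,-0.437) ωy=+16.73

Key-timestep trajectory:
   step    t(s)  obj.x    obj.z    obj.vx   obj.vz 
     74  0.1958   +0.032  +0.072  +0.196  -0.108
    149  0.3942   +0.091  +0.040  +0.394  -0.218
    224  0.5926   +0.189  -0.014  +0.593  -0.327


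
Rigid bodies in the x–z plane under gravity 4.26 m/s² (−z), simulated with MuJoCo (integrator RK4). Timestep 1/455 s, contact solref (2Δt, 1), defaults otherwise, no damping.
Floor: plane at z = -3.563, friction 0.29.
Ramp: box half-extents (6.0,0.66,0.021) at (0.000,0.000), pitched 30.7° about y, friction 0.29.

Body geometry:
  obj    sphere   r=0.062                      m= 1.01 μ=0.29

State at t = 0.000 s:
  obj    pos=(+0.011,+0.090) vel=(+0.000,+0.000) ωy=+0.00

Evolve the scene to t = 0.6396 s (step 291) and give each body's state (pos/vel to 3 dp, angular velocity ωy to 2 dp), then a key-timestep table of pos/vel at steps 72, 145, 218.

State at t = 0.6396 s:
  obj    pos=(+0.284,-0.072) vel=(+0.854,-0.507) ωy=+16.02

Key-timestep trajectory:
   step    t(s)  obj.x    obj.z    obj.vx   obj.vz 
     72  0.1582   +0.028  +0.080  +0.211  -0.126
    145  0.3187   +0.079  +0.050  +0.426  -0.253
    218  0.4791   +0.164  -0.001  +0.640  -0.380


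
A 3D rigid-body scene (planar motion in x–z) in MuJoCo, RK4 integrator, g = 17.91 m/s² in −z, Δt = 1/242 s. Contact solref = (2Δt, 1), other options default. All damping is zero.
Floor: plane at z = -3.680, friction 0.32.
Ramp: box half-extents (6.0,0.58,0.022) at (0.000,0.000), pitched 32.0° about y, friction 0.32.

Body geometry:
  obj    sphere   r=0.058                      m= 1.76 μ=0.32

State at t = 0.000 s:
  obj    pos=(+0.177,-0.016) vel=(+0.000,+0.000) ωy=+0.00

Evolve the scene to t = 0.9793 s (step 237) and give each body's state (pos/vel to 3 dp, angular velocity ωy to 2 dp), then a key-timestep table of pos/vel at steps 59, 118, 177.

State at t = 0.9793 s:
  obj    pos=(+2.934,-1.739) vel=(+5.630,-3.518) ωy=+114.45

Key-timestep trajectory:
   step    t(s)  obj.x    obj.z    obj.vx   obj.vz 
     59  0.2438   +0.348  -0.123  +1.402  -0.876
    118  0.4876   +0.861  -0.443  +2.803  -1.752
    177  0.7314   +1.715  -0.977  +4.205  -2.628


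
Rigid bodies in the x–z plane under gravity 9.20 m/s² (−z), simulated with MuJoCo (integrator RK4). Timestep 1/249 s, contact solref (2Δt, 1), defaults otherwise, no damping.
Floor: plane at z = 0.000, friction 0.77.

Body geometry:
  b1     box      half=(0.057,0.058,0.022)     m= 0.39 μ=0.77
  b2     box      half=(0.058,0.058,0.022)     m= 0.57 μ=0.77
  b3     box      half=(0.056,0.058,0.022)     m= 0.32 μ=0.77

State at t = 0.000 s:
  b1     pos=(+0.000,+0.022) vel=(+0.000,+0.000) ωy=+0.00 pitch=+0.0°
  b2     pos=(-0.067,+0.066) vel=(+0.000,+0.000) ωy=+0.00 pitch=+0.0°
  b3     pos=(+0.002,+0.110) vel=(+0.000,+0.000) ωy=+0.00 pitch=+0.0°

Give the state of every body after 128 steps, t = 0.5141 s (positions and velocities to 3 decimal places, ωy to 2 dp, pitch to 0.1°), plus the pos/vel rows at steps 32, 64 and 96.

State at t = 0.5141 s:
  b1     pos=(+0.000,+0.022) vel=(+0.001,+0.000) ωy=+0.00 pitch=+0.0°
  b2     pos=(-0.079,+0.054) vel=(+0.000,+0.000) ωy=+0.01 pitch=-40.5°
  b3     pos=(+0.006,+0.095) vel=(+0.001,+0.000) ωy=-0.01 pitch=+36.8°

Key-timestep trajectory:
   step    t(s)  b1.x    b1.z    b1.vx   b1.vz   b2.x    b2.z    b2.vx   b2.vz   b3.x    b3.z    b3.vx   b3.vz 
     32  0.1285   +0.000  +0.022  +0.000  +0.000   -0.067  +0.066  +0.001  +0.001   +0.012  +0.101  +0.135  -0.195
     64  0.2570   +0.000  +0.022  -0.001  +0.000   -0.074  +0.061  -0.110  -0.109   +0.012  +0.097  -0.117  +0.009
     96  0.3855   +0.000  +0.022  +0.000  +0.000   -0.080  +0.055  +0.022  -0.011   +0.006  +0.095  +0.007  +0.002


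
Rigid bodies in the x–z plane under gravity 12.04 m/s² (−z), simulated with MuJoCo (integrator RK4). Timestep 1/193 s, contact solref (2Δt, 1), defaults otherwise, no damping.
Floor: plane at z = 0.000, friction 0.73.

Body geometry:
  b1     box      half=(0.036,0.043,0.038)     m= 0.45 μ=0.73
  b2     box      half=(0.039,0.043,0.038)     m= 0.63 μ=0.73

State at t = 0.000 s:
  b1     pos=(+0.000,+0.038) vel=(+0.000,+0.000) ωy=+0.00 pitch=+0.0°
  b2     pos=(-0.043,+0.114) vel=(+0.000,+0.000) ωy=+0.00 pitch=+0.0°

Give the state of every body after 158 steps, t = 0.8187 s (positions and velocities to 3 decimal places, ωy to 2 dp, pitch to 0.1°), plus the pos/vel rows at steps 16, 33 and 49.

State at t = 0.8187 s:
  b1     pos=(+0.000,+0.038) vel=(+0.000,+0.000) ωy=+0.00 pitch=+0.0°
  b2     pos=(-0.087,+0.039) vel=(+0.000,+0.000) ωy=+0.00 pitch=-90.0°

Key-timestep trajectory:
   step    t(s)  b1.x    b1.z    b1.vx   b1.vz   b2.x    b2.z    b2.vx   b2.vz 
     16  0.0829   +0.000  +0.038  +0.001  +0.000   -0.048  +0.113  -0.126  -0.039
     33  0.1710   +0.000  +0.038  +0.000  +0.000   -0.067  +0.099  -0.296  -0.387
     49  0.2539   +0.000  +0.038  +0.000  +0.000   -0.089  +0.034  +0.072  -0.049


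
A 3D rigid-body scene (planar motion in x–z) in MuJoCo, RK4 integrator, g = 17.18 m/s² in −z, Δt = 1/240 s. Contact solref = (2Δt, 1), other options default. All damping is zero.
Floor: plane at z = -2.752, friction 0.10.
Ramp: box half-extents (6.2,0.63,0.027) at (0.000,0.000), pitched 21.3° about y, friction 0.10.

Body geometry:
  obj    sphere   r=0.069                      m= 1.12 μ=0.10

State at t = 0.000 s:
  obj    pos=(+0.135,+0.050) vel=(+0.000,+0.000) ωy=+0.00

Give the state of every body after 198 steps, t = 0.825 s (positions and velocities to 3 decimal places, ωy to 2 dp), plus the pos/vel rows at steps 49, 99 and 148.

State at t = 0.825 s:
  obj    pos=(+1.607,-0.523) vel=(+3.568,-1.388) ωy=+47.81

Key-timestep trajectory:
   step    t(s)  obj.x    obj.z    obj.vx   obj.vz 
     49  0.2042   +0.225  +0.015  +0.878  -0.365
     99  0.4125   +0.503  -0.093  +1.788  -0.683
    148  0.6167   +0.958  -0.270  +2.669  -1.033


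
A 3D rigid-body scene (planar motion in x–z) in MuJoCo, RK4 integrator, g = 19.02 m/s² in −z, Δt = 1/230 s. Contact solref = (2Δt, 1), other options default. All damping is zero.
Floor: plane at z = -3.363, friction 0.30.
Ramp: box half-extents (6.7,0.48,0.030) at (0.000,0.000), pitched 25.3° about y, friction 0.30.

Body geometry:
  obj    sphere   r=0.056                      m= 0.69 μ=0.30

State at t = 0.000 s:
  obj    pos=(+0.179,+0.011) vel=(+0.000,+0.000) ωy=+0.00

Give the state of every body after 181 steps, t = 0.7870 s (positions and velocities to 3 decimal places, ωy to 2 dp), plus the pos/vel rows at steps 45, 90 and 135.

State at t = 0.7870 s:
  obj    pos=(+1.804,-0.758) vel=(+4.131,-1.953) ωy=+81.57

Key-timestep trajectory:
   step    t(s)  obj.x    obj.z    obj.vx   obj.vz 
     45  0.1957   +0.279  -0.037  +1.027  -0.485
     90  0.3913   +0.581  -0.179  +2.054  -0.971
    135  0.5870   +1.083  -0.417  +3.081  -1.456


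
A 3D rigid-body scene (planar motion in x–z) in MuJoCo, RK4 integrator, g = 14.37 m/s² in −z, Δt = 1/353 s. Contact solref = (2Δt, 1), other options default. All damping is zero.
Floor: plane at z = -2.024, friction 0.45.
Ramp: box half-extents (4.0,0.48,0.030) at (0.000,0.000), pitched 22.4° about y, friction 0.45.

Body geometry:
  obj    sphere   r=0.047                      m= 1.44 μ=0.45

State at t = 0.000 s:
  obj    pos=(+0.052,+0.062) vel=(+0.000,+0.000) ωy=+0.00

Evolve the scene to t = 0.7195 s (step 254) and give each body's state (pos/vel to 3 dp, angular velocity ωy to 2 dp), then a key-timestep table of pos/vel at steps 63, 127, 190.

State at t = 0.7195 s:
  obj    pos=(+0.988,-0.324) vel=(+2.602,-1.073) ωy=+59.87

Key-timestep trajectory:
   step    t(s)  obj.x    obj.z    obj.vx   obj.vz 
     63  0.1785   +0.110  +0.038  +0.645  -0.266
    127  0.3598   +0.286  -0.035  +1.301  -0.536
    190  0.5382   +0.576  -0.154  +1.946  -0.802


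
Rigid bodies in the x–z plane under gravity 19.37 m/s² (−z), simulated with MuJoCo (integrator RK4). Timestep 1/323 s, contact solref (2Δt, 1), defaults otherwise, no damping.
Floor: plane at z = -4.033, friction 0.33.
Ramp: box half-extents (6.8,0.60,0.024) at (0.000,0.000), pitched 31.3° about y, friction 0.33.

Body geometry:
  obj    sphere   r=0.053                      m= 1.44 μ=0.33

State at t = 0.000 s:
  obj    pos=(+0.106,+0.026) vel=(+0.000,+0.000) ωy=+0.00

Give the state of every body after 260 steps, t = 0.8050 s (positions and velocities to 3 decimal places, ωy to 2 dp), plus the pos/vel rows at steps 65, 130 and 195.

State at t = 0.8050 s:
  obj    pos=(+2.096,-1.184) vel=(+4.944,-3.006) ωy=+109.15

Key-timestep trajectory:
   step    t(s)  obj.x    obj.z    obj.vx   obj.vz 
     65  0.2012   +0.230  -0.050  +1.236  -0.752
    130  0.4025   +0.603  -0.277  +2.472  -1.503
    195  0.6037   +1.225  -0.655  +3.708  -2.255


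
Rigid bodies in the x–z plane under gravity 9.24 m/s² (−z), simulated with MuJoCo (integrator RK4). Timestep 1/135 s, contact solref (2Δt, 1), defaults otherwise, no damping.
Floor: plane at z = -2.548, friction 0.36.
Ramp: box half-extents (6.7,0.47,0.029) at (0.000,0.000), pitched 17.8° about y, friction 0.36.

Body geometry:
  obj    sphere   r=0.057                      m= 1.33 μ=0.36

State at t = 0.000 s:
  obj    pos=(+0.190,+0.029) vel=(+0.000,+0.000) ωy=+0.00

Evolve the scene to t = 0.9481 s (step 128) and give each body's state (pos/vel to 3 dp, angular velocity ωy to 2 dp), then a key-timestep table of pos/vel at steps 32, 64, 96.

State at t = 0.9481 s:
  obj    pos=(+1.054,-0.248) vel=(+1.821,-0.585) ωy=+33.55

Key-timestep trajectory:
   step    t(s)  obj.x    obj.z    obj.vx   obj.vz 
     32  0.2370   +0.244  +0.012  +0.455  -0.146
     64  0.4741   +0.406  -0.040  +0.911  -0.292
     96  0.7111   +0.676  -0.127  +1.366  -0.439


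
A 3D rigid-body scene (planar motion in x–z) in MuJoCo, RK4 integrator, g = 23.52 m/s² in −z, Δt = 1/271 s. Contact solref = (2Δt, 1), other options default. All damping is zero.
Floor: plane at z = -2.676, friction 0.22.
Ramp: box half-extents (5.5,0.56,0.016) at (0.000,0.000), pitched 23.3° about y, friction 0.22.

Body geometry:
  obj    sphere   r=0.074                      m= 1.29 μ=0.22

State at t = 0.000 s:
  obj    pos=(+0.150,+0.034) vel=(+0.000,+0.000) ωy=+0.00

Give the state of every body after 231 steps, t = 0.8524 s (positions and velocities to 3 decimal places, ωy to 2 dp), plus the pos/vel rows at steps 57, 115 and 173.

State at t = 0.8524 s:
  obj    pos=(+2.367,-0.922) vel=(+5.203,-2.241) ωy=+76.53

Key-timestep trajectory:
   step    t(s)  obj.x    obj.z    obj.vx   obj.vz 
     57  0.2103   +0.285  -0.025  +1.284  -0.553
    115  0.4244   +0.700  -0.203  +2.590  -1.115
    173  0.6384   +1.394  -0.502  +3.896  -1.678
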